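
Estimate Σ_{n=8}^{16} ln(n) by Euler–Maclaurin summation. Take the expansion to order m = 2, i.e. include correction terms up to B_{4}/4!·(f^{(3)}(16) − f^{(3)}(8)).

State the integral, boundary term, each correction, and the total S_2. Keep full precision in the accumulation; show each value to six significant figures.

∫_8^16 ln(x) dx evaluates to 19.7259.
½[f(8) + f(16)] = ½[2.07944 + 2.77259] = 2.42602.
Running total after boundary: 22.1519.
Order-1 term: 1/12 · (0.0625000 − 0.125000) = -0.00520833.
After k=1: 22.1467.
Order-2 term: −1/720 · (0.000488281 − 0.00390625) = 4.74718e-06.

S_2 ≈ 22.1467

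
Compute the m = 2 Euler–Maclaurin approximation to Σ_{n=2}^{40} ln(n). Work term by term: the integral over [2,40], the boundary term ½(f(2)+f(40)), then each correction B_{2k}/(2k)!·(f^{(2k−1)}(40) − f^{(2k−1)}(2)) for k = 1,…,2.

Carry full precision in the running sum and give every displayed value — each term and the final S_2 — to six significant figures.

S_2 ≈ 110.321

∫_2^40 ln(x) dx evaluates to 108.169.
Boundary: ½(f(2) + f(40)) = ½(0.693147 + 3.68888) = 2.19101.
Integral + boundary = 110.360.
Correction k=1: B_{2}/2! · (f^{(1)}(40) − f^{(1)}(2)) = 1/12 · (0.0250000 − 0.500000) = -0.0395833.
Partial sum through k=1: 110.320.
Correction k=2: B_{4}/4! · (f^{(3)}(40) − f^{(3)}(2)) = −1/720 · (3.12500e-05 − 0.250000) = 0.000347179.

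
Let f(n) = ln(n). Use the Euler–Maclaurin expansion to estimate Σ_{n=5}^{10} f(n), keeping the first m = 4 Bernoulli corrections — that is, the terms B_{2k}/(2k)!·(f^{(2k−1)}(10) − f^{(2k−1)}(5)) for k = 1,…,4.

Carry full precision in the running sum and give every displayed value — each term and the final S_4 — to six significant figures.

Integral: ∫_5^10 ln(x) dx = 9.97866.
Endpoint term: (f(5) + f(10))/2 = (1.60944 + 2.30259)/2 = 1.95601.
So far: 11.9347.
Correction k=1: B_{2}/2! · (f^{(1)}(10) − f^{(1)}(5)) = 1/12 · (0.100000 − 0.200000) = -0.00833333.
After k=1: 11.9263.
Correction k=2: B_{4}/4! · (f^{(3)}(10) − f^{(3)}(5)) = −1/720 · (0.00200000 − 0.0160000) = 1.94444e-05.
After k=2: 11.9264.
Correction k=3: B_{6}/6! · (f^{(5)}(10) − f^{(5)}(5)) = 1/30240 · (0.000240000 − 0.00768000) = -2.46032e-07.
After k=3: 11.9264.
Correction k=4: B_{8}/8! · (f^{(7)}(10) − f^{(7)}(5)) = −1/1209600 · (7.20000e-05 − 0.00921600) = 7.55952e-09.

S_4 ≈ 11.9264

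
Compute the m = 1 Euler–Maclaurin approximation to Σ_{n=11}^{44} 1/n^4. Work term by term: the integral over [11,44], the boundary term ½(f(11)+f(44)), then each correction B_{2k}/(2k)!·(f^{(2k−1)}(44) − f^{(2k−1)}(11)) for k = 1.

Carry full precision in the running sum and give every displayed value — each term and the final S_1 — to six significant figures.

Integral: ∫_11^44 1/x^4 dx = 0.000246525.
½[f(11) + f(44)] = ½[6.83013e-05 + 2.66802e-07] = 3.42841e-05.
Running total after boundary: 0.000280809.
k=1: B_{2}/(2)! × [f^{(1)}(44) − f^{(1)}(11)] = 1/12 × (-2.42547e-08 − (-2.48369e-05)) = 2.06772e-06.

S_1 ≈ 0.000282877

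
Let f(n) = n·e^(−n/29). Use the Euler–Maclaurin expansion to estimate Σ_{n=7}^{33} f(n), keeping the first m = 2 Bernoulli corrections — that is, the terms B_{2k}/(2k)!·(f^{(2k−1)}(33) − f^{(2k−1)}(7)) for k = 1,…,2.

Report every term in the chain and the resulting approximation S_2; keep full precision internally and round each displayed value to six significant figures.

∫_7^33 x·e^(−x/29) dx evaluates to 243.882.
Endpoint term: (f(7) + f(33))/2 = (5.49881 + 10.5759)/2 = 8.03735.
So far: 251.919.
Order-1 term: 1/12 · (-0.0442043 − 0.595930) = -0.0533445.
After k=1: 251.866.
Order-2 term: −1/720 · (0.000709582 − 0.00257671) = 2.59324e-06.

S_2 ≈ 251.866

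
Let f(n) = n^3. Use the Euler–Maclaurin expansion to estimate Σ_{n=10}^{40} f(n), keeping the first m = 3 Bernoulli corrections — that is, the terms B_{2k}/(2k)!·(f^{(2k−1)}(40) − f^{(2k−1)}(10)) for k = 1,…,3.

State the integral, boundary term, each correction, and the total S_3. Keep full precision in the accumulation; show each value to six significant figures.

Integral: ∫_10^40 x^3 dx = 637500.
½[f(10) + f(40)] = ½[1000.00 + 64000.0] = 32500.0.
So far: 670000.
k=1: B_{2}/(2)! × [f^{(1)}(40) − f^{(1)}(10)] = 1/12 × (4800.00 − 300.000) = 375.000.
Partial sum through k=1: 670375.
k=2: B_{4}/(4)! × [f^{(3)}(40) − f^{(3)}(10)] = −1/720 × (6.00000 − 6.00000) = 0.00000.
Partial sum through k=2: 670375.
k=3: B_{6}/(6)! × [f^{(5)}(40) − f^{(5)}(10)] = 1/30240 × (0.00000 − 0.00000) = 0.00000.

S_3 ≈ 670375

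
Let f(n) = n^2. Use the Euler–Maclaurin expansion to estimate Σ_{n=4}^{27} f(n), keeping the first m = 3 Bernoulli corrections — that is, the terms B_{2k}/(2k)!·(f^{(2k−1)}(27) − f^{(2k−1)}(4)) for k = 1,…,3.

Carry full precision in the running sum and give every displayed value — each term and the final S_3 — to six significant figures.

S_3 ≈ 6916.00

The integral term ∫_4^27 x^2 dx = 6539.67.
Endpoint term: (f(4) + f(27))/2 = (16.0000 + 729.000)/2 = 372.500.
So far: 6912.17.
Order-1 term: 1/12 · (54.0000 − 8.00000) = 3.83333.
Running total after k=1: 6916.00.
Order-2 term: −1/720 · (0.00000 − 0.00000) = 0.00000.
Running total after k=2: 6916.00.
Order-3 term: 1/30240 · (0.00000 − 0.00000) = 0.00000.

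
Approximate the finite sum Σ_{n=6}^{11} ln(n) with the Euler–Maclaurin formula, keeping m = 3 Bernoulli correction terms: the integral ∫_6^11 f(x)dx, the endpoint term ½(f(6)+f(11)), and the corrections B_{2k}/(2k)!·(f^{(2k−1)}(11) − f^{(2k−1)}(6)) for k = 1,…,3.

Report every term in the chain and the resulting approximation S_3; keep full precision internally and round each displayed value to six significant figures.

∫_6^11 ln(x) dx evaluates to 10.6263.
Boundary: ½(f(6) + f(11)) = ½(1.79176 + 2.39790) = 2.09483.
Integral + boundary = 12.7211.
Order-1 term: 1/12 · (0.0909091 − 0.166667) = -0.00631313.
Partial sum through k=1: 12.7148.
Order-2 term: −1/720 · (0.00150263 − 0.00925926) = 1.07731e-05.
Partial sum through k=2: 12.7148.
Order-3 term: 1/30240 · (0.000149021 − 0.00308642) = -9.71362e-08.

S_3 ≈ 12.7148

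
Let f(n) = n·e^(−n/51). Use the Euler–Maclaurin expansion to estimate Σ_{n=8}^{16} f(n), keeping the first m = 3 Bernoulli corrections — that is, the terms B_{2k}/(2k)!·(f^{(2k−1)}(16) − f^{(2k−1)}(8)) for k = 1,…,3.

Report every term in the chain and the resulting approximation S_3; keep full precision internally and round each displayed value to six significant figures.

S_3 ≈ 84.5355

∫_8^16 x·e^(−x/51) dx evaluates to 75.2887.
Boundary: ½(f(8) + f(16)) = ½(6.83857 + 11.6915) = 9.26504.
Integral + boundary = 84.5537.
k=1: B_{2}/(2)! × [f^{(1)}(16) − f^{(1)}(8)] = 1/12 × (0.501474 − 0.720732) = -0.0182715.
After k=1: 84.5355.
k=2: B_{4}/(4)! × [f^{(3)}(16) − f^{(3)}(8)] = −1/720 × (0.000754676 − 0.000934400) = 2.49616e-07.
After k=2: 84.5355.
k=3: B_{6}/(6)! × [f^{(5)}(16) − f^{(5)}(8)] = 1/30240 × (5.06172e-07 − 6.11958e-07) = -3.49822e-12.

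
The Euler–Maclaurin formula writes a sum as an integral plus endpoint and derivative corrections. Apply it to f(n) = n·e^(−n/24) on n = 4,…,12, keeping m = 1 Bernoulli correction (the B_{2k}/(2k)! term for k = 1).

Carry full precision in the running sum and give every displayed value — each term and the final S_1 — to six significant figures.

The integral term ∫_4^12 x·e^(−x/24) dx = 44.7932.
Boundary: ½(f(4) + f(12)) = ½(3.38593 + 7.27837) = 5.33215.
So far: 50.1254.
Correction k=1: B_{2}/2! · (f^{(1)}(12) − f^{(1)}(4)) = 1/12 · (0.303265 − 0.705401) = -0.0335113.

S_1 ≈ 50.0919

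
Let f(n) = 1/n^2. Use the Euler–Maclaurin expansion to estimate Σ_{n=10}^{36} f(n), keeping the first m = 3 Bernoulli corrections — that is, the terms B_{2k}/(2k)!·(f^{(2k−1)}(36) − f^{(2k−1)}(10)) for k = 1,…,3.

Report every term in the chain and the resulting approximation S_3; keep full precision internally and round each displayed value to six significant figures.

S_3 ≈ 0.0777708

∫_10^36 1/x^2 dx evaluates to 0.0722222.
½[f(10) + f(36)] = ½[0.0100000 + 0.000771605] = 0.00538580.
Running total after boundary: 0.0776080.
k=1: B_{2}/(2)! × [f^{(1)}(36) − f^{(1)}(10)] = 1/12 × (-4.28669e-05 − (-0.00200000)) = 0.000163094.
Partial sum through k=1: 0.0777711.
k=2: B_{4}/(4)! × [f^{(3)}(36) − f^{(3)}(10)] = −1/720 × (-3.96916e-07 − (-0.000240000)) = -3.32782e-07.
Partial sum through k=2: 0.0777708.
k=3: B_{6}/(6)! × [f^{(5)}(36) − f^{(5)}(10)] = 1/30240 × (-9.18787e-09 − (-7.20000e-05)) = 2.38065e-09.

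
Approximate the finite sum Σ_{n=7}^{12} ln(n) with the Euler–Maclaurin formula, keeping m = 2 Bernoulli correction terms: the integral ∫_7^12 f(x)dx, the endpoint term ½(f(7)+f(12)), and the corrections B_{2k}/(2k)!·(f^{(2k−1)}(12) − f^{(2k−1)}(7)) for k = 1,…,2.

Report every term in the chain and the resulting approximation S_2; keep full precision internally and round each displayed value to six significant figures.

S_2 ≈ 13.4080

The integral term ∫_7^12 ln(x) dx = 11.1975.
Endpoint term: (f(7) + f(12))/2 = (1.94591 + 2.48491)/2 = 2.21541.
So far: 13.4129.
Correction k=1: B_{2}/2! · (f^{(1)}(12) − f^{(1)}(7)) = 1/12 · (0.0833333 − 0.142857) = -0.00496032.
After k=1: 13.4080.
Correction k=2: B_{4}/4! · (f^{(3)}(12) − f^{(3)}(7)) = −1/720 · (0.00115741 − 0.00583090) = 6.49097e-06.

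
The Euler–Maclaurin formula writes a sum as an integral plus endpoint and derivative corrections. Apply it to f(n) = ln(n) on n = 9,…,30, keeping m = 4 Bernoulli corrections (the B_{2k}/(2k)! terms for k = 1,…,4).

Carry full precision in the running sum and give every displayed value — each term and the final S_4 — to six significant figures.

Integral: ∫_9^30 ln(x) dx = 61.2609.
Endpoint term: (f(9) + f(30))/2 = (2.19722 + 3.40120)/2 = 2.79921.
Running total after boundary: 64.0601.
k=1: B_{2}/(2)! × [f^{(1)}(30) − f^{(1)}(9)] = 1/12 × (0.0333333 − 0.111111) = -0.00648148.
Running total after k=1: 64.0536.
k=2: B_{4}/(4)! × [f^{(3)}(30) − f^{(3)}(9)] = −1/720 × (7.40741e-05 − 0.00274348) = 3.70751e-06.
Running total after k=2: 64.0536.
k=3: B_{6}/(6)! × [f^{(5)}(30) − f^{(5)}(9)] = 1/30240 × (9.87654e-07 − 0.000406442) = -1.34079e-08.
Running total after k=3: 64.0536.
k=4: B_{8}/(8)! × [f^{(7)}(30) − f^{(7)}(9)] = −1/1209600 × (3.29218e-08 − 0.000150534) = 1.24422e-10.

S_4 ≈ 64.0536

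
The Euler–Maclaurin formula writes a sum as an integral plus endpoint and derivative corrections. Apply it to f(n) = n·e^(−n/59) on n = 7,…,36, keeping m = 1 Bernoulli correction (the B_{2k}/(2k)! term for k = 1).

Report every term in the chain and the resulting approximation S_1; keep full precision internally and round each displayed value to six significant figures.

∫_7^36 x·e^(−x/59) dx evaluates to 413.389.
½[f(7) + f(36)] = ½[6.21687 + 19.5573] = 12.8871.
Running total after boundary: 426.276.
k=1: B_{2}/(2)! × [f^{(1)}(36) − f^{(1)}(7)] = 1/12 × (0.211779 − 0.782753) = -0.0475812.

S_1 ≈ 426.228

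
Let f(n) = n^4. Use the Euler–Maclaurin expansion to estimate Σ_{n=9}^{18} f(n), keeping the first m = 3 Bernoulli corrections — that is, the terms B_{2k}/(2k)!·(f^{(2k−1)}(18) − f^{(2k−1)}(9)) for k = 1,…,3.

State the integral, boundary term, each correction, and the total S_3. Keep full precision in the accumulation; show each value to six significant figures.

S_3 ≈ 423573

∫_9^18 x^4 dx evaluates to 366104.
Boundary: ½(f(9) + f(18)) = ½(6561.00 + 104976) = 55768.5.
Running total after boundary: 421872.
k=1: B_{2}/(2)! × [f^{(1)}(18) − f^{(1)}(9)] = 1/12 × (23328.0 − 2916.00) = 1701.00.
Partial sum through k=1: 423573.
k=2: B_{4}/(4)! × [f^{(3)}(18) − f^{(3)}(9)] = −1/720 × (432.000 − 216.000) = -0.300000.
Partial sum through k=2: 423573.
k=3: B_{6}/(6)! × [f^{(5)}(18) − f^{(5)}(9)] = 1/30240 × (0.00000 − 0.00000) = 0.00000.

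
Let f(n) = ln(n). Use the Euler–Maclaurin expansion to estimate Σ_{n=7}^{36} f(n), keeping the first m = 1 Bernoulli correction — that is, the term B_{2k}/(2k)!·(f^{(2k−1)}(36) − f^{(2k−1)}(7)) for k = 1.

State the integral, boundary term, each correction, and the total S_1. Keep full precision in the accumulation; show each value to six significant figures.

S_1 ≈ 89.1404

The integral term ∫_7^36 ln(x) dx = 86.3853.
Boundary: ½(f(7) + f(36)) = ½(1.94591 + 3.58352) = 2.76471.
So far: 89.1500.
Correction k=1: B_{2}/2! · (f^{(1)}(36) − f^{(1)}(7)) = 1/12 · (0.0277778 − 0.142857) = -0.00958995.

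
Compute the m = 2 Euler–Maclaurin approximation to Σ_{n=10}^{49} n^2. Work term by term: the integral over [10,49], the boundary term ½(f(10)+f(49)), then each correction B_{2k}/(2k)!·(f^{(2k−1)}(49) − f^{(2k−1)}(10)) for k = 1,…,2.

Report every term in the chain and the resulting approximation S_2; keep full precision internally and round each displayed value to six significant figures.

The integral term ∫_10^49 x^2 dx = 38883.0.
Boundary: ½(f(10) + f(49)) = ½(100.000 + 2401.00) = 1250.50.
Running total after boundary: 40133.5.
Order-1 term: 1/12 · (98.0000 − 20.0000) = 6.50000.
After k=1: 40140.0.
Order-2 term: −1/720 · (0.00000 − 0.00000) = 0.00000.

S_2 ≈ 40140.0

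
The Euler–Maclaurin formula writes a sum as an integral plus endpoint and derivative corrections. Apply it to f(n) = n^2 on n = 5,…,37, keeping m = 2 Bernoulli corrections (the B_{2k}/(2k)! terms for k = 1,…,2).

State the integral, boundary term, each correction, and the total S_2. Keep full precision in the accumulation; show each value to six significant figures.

The integral term ∫_5^37 x^2 dx = 16842.7.
Boundary: ½(f(5) + f(37)) = ½(25.0000 + 1369.00) = 697.000.
So far: 17539.7.
k=1: B_{2}/(2)! × [f^{(1)}(37) − f^{(1)}(5)] = 1/12 × (74.0000 − 10.0000) = 5.33333.
Partial sum through k=1: 17545.0.
k=2: B_{4}/(4)! × [f^{(3)}(37) − f^{(3)}(5)] = −1/720 × (0.00000 − 0.00000) = 0.00000.

S_2 ≈ 17545.0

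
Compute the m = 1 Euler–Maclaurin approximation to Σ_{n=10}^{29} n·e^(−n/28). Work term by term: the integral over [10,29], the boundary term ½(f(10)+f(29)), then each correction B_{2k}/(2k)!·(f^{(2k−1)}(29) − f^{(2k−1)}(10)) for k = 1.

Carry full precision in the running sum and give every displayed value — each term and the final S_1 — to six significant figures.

S_1 ≈ 186.522

Integral: ∫_10^29 x·e^(−x/28) dx = 177.915.
½[f(10) + f(29)] = ½[6.99673 + 10.2942] = 8.64547.
Running total after boundary: 186.561.
Order-1 term: 1/12 · (-0.0126776 − 0.449789) = -0.0385389.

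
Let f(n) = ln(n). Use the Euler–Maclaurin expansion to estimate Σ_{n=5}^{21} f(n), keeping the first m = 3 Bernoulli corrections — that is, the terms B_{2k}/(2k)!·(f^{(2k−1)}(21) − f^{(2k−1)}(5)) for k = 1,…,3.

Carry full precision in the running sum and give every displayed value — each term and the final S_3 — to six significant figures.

Integral: ∫_5^21 ln(x) dx = 39.8878.
Endpoint term: (f(5) + f(21))/2 = (1.60944 + 3.04452)/2 = 2.32698.
Running total after boundary: 42.2148.
Correction k=1: B_{2}/2! · (f^{(1)}(21) − f^{(1)}(5)) = 1/12 · (0.0476190 − 0.200000) = -0.0126984.
Running total after k=1: 42.2021.
Correction k=2: B_{4}/4! · (f^{(3)}(21) − f^{(3)}(5)) = −1/720 · (0.000215959 − 0.0160000) = 2.19223e-05.
Running total after k=2: 42.2021.
Correction k=3: B_{6}/6! · (f^{(5)}(21) − f^{(5)}(5)) = 1/30240 · (5.87645e-06 − 0.00768000) = -2.53774e-07.

S_3 ≈ 42.2021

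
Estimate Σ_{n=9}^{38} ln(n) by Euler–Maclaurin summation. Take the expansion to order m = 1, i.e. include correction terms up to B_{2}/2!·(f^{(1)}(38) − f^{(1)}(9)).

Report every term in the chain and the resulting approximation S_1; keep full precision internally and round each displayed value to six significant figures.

The integral term ∫_9^38 ln(x) dx = 89.4533.
Endpoint term: (f(9) + f(38))/2 = (2.19722 + 3.63759)/2 = 2.91741.
Integral + boundary = 92.3707.
Correction k=1: B_{2}/2! · (f^{(1)}(38) − f^{(1)}(9)) = 1/12 · (0.0263158 − 0.111111) = -0.00706628.

S_1 ≈ 92.3636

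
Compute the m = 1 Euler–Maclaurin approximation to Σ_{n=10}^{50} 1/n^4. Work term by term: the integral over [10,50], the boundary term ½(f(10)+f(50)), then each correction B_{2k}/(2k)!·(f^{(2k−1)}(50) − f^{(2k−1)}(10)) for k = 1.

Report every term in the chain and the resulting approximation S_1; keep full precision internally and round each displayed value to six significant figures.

S_1 ≈ 0.000384079

Integral: ∫_10^50 1/x^4 dx = 0.000330667.
Endpoint term: (f(10) + f(50))/2 = (0.000100000 + 1.60000e-07)/2 = 5.00800e-05.
Integral + boundary = 0.000380747.
Correction k=1: B_{2}/2! · (f^{(1)}(50) − f^{(1)}(10)) = 1/12 · (-1.28000e-08 − (-4.00000e-05)) = 3.33227e-06.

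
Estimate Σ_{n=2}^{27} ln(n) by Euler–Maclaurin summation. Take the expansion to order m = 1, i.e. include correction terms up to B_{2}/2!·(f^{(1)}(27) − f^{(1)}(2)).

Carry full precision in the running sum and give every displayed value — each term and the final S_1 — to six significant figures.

S_1 ≈ 64.5572

The integral term ∫_2^27 ln(x) dx = 62.6013.
½[f(2) + f(27)] = ½[0.693147 + 3.29584] = 1.99449.
Running total after boundary: 64.5958.
Order-1 term: 1/12 · (0.0370370 − 0.500000) = -0.0385802.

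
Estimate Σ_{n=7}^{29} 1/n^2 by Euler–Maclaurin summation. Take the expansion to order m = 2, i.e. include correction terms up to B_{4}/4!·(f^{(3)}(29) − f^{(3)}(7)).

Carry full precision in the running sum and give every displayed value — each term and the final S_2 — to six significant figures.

S_2 ≈ 0.119650

Integral: ∫_7^29 1/x^2 dx = 0.108374.
Endpoint term: (f(7) + f(29))/2 = (0.0204082 + 0.00118906)/2 = 0.0107986.
Running total after boundary: 0.119173.
Correction k=1: B_{2}/2! · (f^{(1)}(29) − f^{(1)}(7)) = 1/12 · (-8.20042e-05 − (-0.00583090)) = 0.000479075.
After k=1: 0.119652.
Correction k=2: B_{4}/4! · (f^{(3)}(29) − f^{(3)}(7)) = −1/720 · (-1.17010e-06 − (-0.00142798)) = -1.98168e-06.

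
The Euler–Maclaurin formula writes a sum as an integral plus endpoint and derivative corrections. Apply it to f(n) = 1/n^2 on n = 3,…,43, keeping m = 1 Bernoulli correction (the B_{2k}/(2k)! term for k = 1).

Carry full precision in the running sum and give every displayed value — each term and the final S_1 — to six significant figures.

S_1 ≈ 0.372074

∫_3^43 1/x^2 dx evaluates to 0.310078.
½[f(3) + f(43)] = ½[0.111111 + 0.000540833] = 0.0558260.
Integral + boundary = 0.365903.
Correction k=1: B_{2}/2! · (f^{(1)}(43) − f^{(1)}(3)) = 1/12 · (-2.51550e-05 − (-0.0740741)) = 0.00617074.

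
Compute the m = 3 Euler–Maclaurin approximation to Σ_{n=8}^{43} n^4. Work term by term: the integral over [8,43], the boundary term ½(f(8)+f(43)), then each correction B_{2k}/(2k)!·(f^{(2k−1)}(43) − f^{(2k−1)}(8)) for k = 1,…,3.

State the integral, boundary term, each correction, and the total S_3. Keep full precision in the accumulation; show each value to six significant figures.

Integral: ∫_8^43 x^4 dx = 2.93951e+07.
Boundary: ½(f(8) + f(43)) = ½(4096.00 + 3.41880e+06) = 1.71145e+06.
Running total after boundary: 3.11066e+07.
Correction k=1: B_{2}/2! · (f^{(1)}(43) − f^{(1)}(8)) = 1/12 · (318028 − 2048.00) = 26331.7.
Running total after k=1: 3.11329e+07.
Correction k=2: B_{4}/4! · (f^{(3)}(43) − f^{(3)}(8)) = −1/720 · (1032.00 − 192.000) = -1.16667.
Running total after k=2: 3.11329e+07.
Correction k=3: B_{6}/6! · (f^{(5)}(43) − f^{(5)}(8)) = 1/30240 · (0.00000 − 0.00000) = 0.00000.

S_3 ≈ 3.11329e+07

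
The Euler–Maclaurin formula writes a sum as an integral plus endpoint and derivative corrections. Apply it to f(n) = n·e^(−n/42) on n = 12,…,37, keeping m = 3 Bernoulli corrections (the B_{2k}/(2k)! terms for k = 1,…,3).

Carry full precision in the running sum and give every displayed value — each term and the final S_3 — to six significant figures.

Integral: ∫_12^37 x·e^(−x/42) dx = 329.411.
Boundary: ½(f(12) + f(37)) = ½(9.01773 + 15.3324) = 12.1750.
Integral + boundary = 341.586.
k=1: B_{2}/(2)! × [f^{(1)}(37) − f^{(1)}(12)] = 1/12 × (0.0493319 − 0.536769) = -0.0406198.
After k=1: 341.545.
k=2: B_{4}/(4)! × [f^{(3)}(37) − f^{(3)}(12)] = −1/720 × (0.000497794 − 0.00115631) = 9.14601e-07.
After k=2: 341.545.
k=3: B_{6}/(6)! × [f^{(5)}(37) − f^{(5)}(12)] = 1/30240 × (5.48538e-07 − 1.13850e-06) = -1.95095e-11.

S_3 ≈ 341.545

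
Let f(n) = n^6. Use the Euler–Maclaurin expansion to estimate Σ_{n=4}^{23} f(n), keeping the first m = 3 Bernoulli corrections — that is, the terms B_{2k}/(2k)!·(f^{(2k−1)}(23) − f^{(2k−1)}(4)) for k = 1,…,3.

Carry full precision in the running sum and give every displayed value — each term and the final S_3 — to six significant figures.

S_3 ≈ 5.63637e+08

The integral term ∫_4^23 x^6 dx = 4.86401e+08.
½[f(4) + f(23)] = ½[4096.00 + 1.48036e+08] = 7.40200e+07.
Integral + boundary = 5.60421e+08.
k=1: B_{2}/(2)! × [f^{(1)}(23) − f^{(1)}(4)] = 1/12 × (3.86181e+07 − 6144.00) = 3.21766e+06.
Partial sum through k=1: 5.63639e+08.
k=2: B_{4}/(4)! × [f^{(3)}(23) − f^{(3)}(4)] = −1/720 × (1.46004e+06 − 7680.00) = -2017.17.
Partial sum through k=2: 5.63637e+08.
k=3: B_{6}/(6)! × [f^{(5)}(23) − f^{(5)}(4)] = 1/30240 × (16560.0 − 2880.00) = 0.452381.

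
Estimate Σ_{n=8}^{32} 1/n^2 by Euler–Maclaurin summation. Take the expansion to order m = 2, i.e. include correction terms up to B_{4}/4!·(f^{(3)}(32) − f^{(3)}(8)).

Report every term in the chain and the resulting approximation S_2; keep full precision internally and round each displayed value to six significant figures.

S_2 ≈ 0.102370

Integral: ∫_8^32 1/x^2 dx = 0.0937500.
Boundary: ½(f(8) + f(32)) = ½(0.0156250 + 0.000976562) = 0.00830078.
Integral + boundary = 0.102051.
Order-1 term: 1/12 · (-6.10352e-05 − (-0.00390625)) = 0.000320435.
Partial sum through k=1: 0.102371.
Order-2 term: −1/720 · (-7.15256e-07 − (-0.000732422)) = -1.01626e-06.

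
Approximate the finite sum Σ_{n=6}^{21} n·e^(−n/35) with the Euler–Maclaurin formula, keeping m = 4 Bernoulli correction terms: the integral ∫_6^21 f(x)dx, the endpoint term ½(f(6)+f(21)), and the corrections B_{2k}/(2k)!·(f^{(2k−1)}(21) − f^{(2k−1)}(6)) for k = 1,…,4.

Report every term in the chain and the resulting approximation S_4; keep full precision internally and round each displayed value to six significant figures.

The integral term ∫_6^21 x·e^(−x/35) dx = 133.260.
Boundary: ½(f(6) + f(21)) = ½(5.05476 + 11.5250) = 8.28990.
Running total after boundary: 141.550.
Order-1 term: 1/12 · (0.219525 − 0.698039) = -0.0398762.
After k=1: 141.510.
Order-2 term: −1/720 · (0.00107522 − 0.00194527) = 1.20840e-06.
After k=2: 141.510.
Order-3 term: 1/30240 · (1.60918e-06 − 2.71079e-06) = -3.64290e-11.
After k=3: 141.510.
Order-4 term: −1/1209600 · (1.91071e-09 − 3.12947e-09) = 1.00757e-15.

S_4 ≈ 141.510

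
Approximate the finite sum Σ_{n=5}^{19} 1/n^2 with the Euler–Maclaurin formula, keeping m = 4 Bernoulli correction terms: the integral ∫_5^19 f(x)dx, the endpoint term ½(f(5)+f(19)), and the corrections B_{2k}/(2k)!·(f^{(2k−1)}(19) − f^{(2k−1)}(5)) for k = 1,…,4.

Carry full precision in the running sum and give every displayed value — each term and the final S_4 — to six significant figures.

S_4 ≈ 0.170052

∫_5^19 1/x^2 dx evaluates to 0.147368.
Endpoint term: (f(5) + f(19))/2 = (0.0400000 + 0.00277008)/2 = 0.0213850.
Integral + boundary = 0.168753.
Correction k=1: B_{2}/2! · (f^{(1)}(19) − f^{(1)}(5)) = 1/12 · (-0.000291588 − (-0.0160000)) = 0.00130903.
Running total after k=1: 0.170062.
Correction k=2: B_{4}/4! · (f^{(3)}(19) − f^{(3)}(5)) = −1/720 · (-9.69267e-06 − (-0.00768000)) = -1.06532e-05.
Running total after k=2: 0.170052.
Correction k=3: B_{6}/6! · (f^{(5)}(19) − f^{(5)}(5)) = 1/30240 · (-8.05485e-07 − (-0.00921600)) = 3.04735e-07.
Running total after k=3: 0.170052.
Correction k=4: B_{8}/8! · (f^{(7)}(19) − f^{(7)}(5)) = −1/1209600 · (-1.24951e-07 − (-0.0206438)) = -1.70666e-08.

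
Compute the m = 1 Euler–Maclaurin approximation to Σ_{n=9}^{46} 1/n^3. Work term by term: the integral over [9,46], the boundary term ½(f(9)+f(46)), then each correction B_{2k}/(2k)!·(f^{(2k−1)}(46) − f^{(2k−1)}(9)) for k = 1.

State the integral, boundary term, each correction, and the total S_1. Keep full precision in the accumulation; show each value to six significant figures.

S_1 ≈ 0.00666560

The integral term ∫_9^46 1/x^3 dx = 0.00593654.
½[f(9) + f(46)] = ½[0.00137174 + 1.02737e-05] = 0.000691008.
Running total after boundary: 0.00662755.
Correction k=1: B_{2}/2! · (f^{(1)}(46) − f^{(1)}(9)) = 1/12 · (-6.70023e-07 − (-0.000457247)) = 3.80481e-05.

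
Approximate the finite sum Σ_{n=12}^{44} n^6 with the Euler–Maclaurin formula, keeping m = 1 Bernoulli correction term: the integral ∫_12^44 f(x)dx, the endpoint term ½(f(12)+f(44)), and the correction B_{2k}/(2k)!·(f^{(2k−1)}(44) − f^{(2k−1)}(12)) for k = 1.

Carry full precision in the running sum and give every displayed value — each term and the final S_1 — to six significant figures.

The integral term ∫_12^44 x^6 dx = 4.56060e+10.
½[f(12) + f(44)] = ½[2.98598e+06 + 7.25631e+09] = 3.62965e+09.
So far: 4.92356e+10.
k=1: B_{2}/(2)! × [f^{(1)}(44) − f^{(1)}(12)] = 1/12 × (9.89497e+08 − 1.49299e+06) = 8.23337e+07.

S_1 ≈ 4.93180e+10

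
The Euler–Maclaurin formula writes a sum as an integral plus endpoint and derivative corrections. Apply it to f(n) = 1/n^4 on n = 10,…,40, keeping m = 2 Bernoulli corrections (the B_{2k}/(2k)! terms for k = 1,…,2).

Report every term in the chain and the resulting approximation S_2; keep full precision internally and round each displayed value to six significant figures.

The integral term ∫_10^40 1/x^4 dx = 0.000328125.
Endpoint term: (f(10) + f(40))/2 = (0.000100000 + 3.90625e-07)/2 = 5.01953e-05.
Running total after boundary: 0.000378320.
Order-1 term: 1/12 · (-3.90625e-08 − (-4.00000e-05)) = 3.33008e-06.
Partial sum through k=1: 0.000381650.
Order-2 term: −1/720 · (-7.32422e-10 − (-1.20000e-05)) = -1.66656e-08.

S_2 ≈ 0.000381634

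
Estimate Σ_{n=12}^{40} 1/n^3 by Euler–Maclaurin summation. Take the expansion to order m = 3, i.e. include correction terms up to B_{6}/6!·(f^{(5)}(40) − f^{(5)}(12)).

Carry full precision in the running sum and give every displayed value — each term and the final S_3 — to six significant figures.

S_3 ≈ 0.00346882

Integral: ∫_12^40 1/x^3 dx = 0.00315972.
½[f(12) + f(40)] = ½[0.000578704 + 1.56250e-05] = 0.000297164.
Running total after boundary: 0.00345689.
Correction k=1: B_{2}/2! · (f^{(1)}(40) − f^{(1)}(12)) = 1/12 · (-1.17187e-06 − (-0.000144676)) = 1.19587e-05.
Running total after k=1: 0.00346885.
Correction k=2: B_{4}/4! · (f^{(3)}(40) − f^{(3)}(12)) = −1/720 · (-1.46484e-08 − (-2.00939e-05)) = -2.78878e-08.
Running total after k=2: 0.00346882.
Correction k=3: B_{6}/6! · (f^{(5)}(40) − f^{(5)}(12)) = 1/30240 · (-3.84521e-10 − (-5.86071e-06)) = 1.93794e-10.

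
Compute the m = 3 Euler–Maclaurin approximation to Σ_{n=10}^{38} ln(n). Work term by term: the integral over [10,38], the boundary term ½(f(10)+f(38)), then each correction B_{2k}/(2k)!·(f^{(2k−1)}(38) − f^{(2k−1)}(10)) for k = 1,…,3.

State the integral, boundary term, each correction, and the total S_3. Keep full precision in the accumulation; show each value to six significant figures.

S_3 ≈ 90.1664

The integral term ∫_10^38 ln(x) dx = 87.2024.
Boundary: ½(f(10) + f(38)) = ½(2.30259 + 3.63759) = 2.97009.
Running total after boundary: 90.1725.
Correction k=1: B_{2}/2! · (f^{(1)}(38) − f^{(1)}(10)) = 1/12 · (0.0263158 − 0.100000) = -0.00614035.
Partial sum through k=1: 90.1664.
Correction k=2: B_{4}/4! · (f^{(3)}(38) − f^{(3)}(10)) = −1/720 · (3.64485e-05 − 0.00200000) = 2.72715e-06.
Partial sum through k=2: 90.1664.
Correction k=3: B_{6}/6! · (f^{(5)}(38) − f^{(5)}(10)) = 1/30240 · (3.02896e-07 − 0.000240000) = -7.92649e-09.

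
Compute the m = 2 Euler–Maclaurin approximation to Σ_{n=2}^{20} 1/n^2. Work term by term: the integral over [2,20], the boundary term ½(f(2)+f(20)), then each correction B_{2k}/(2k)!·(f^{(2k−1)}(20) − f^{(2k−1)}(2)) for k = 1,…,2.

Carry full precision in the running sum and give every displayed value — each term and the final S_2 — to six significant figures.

S_2 ≈ 0.596021

The integral term ∫_2^20 1/x^2 dx = 0.450000.
Endpoint term: (f(2) + f(20))/2 = (0.250000 + 0.00250000)/2 = 0.126250.
Integral + boundary = 0.576250.
k=1: B_{2}/(2)! × [f^{(1)}(20) − f^{(1)}(2)] = 1/12 × (-0.000250000 − (-0.250000)) = 0.0208125.
Partial sum through k=1: 0.597063.
k=2: B_{4}/(4)! × [f^{(3)}(20) − f^{(3)}(2)] = −1/720 × (-7.50000e-06 − (-0.750000)) = -0.00104166.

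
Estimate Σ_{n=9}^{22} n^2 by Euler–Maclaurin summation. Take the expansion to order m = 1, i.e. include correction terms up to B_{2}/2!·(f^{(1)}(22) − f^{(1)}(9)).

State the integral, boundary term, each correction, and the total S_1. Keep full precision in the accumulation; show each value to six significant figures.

Integral: ∫_9^22 x^2 dx = 3306.33.
Endpoint term: (f(9) + f(22))/2 = (81.0000 + 484.000)/2 = 282.500.
Integral + boundary = 3588.83.
Order-1 term: 1/12 · (44.0000 − 18.0000) = 2.16667.

S_1 ≈ 3591.00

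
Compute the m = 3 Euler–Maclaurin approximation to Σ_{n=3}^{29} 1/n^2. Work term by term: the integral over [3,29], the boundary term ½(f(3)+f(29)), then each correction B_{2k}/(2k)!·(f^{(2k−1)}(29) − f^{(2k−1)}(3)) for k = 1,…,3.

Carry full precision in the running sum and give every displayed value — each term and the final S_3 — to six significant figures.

The integral term ∫_3^29 1/x^2 dx = 0.298851.
½[f(3) + f(29)] = ½[0.111111 + 0.00118906] = 0.0561501.
So far: 0.355001.
k=1: B_{2}/(2)! × [f^{(1)}(29) − f^{(1)}(3)] = 1/12 × (-8.20042e-05 − (-0.0740741)) = 0.00616601.
Running total after k=1: 0.361167.
k=2: B_{4}/(4)! × [f^{(3)}(29) − f^{(3)}(3)] = −1/720 × (-1.17010e-06 − (-0.0987654)) = -0.000137173.
Running total after k=2: 0.361029.
k=3: B_{6}/(6)! × [f^{(5)}(29) − f^{(5)}(3)] = 1/30240 × (-4.17394e-08 − (-0.329218)) = 1.08868e-05.

S_3 ≈ 0.361040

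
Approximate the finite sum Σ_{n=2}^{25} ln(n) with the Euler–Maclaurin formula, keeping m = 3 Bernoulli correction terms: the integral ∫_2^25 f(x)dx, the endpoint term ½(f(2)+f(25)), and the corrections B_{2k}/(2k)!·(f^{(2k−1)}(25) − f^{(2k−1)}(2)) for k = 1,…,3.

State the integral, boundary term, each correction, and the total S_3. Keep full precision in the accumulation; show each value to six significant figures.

S_3 ≈ 58.0036

The integral term ∫_2^25 ln(x) dx = 56.0856.
½[f(2) + f(25)] = ½[0.693147 + 3.21888] = 1.95601.
So far: 58.0416.
Correction k=1: B_{2}/2! · (f^{(1)}(25) − f^{(1)}(2)) = 1/12 · (0.0400000 − 0.500000) = -0.0383333.
After k=1: 58.0033.
Correction k=2: B_{4}/4! · (f^{(3)}(25) − f^{(3)}(2)) = −1/720 · (0.000128000 − 0.250000) = 0.000347044.
After k=2: 58.0036.
Correction k=3: B_{6}/6! · (f^{(5)}(25) − f^{(5)}(2)) = 1/30240 · (2.45760e-06 − 0.750000) = -2.48015e-05.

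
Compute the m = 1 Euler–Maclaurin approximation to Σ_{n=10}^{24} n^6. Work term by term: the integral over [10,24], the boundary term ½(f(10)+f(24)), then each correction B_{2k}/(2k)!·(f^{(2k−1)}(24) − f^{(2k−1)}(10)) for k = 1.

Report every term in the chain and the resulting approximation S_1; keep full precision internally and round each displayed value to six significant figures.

Integral: ∫_10^24 x^6 dx = 6.53782e+08.
Boundary: ½(f(10) + f(24)) = ½(1.00000e+06 + 1.91103e+08) = 9.60515e+07.
Running total after boundary: 7.49833e+08.
k=1: B_{2}/(2)! × [f^{(1)}(24) − f^{(1)}(10)] = 1/12 × (4.77757e+07 − 600000) = 3.93131e+06.

S_1 ≈ 7.53764e+08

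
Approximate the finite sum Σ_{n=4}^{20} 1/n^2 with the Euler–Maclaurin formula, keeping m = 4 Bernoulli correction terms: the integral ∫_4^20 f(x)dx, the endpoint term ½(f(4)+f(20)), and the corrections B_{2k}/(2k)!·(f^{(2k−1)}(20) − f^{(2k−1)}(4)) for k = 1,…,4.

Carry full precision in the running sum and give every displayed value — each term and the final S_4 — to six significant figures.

S_4 ≈ 0.235052

Integral: ∫_4^20 1/x^2 dx = 0.200000.
½[f(4) + f(20)] = ½[0.0625000 + 0.00250000] = 0.0325000.
So far: 0.232500.
k=1: B_{2}/(2)! × [f^{(1)}(20) − f^{(1)}(4)] = 1/12 × (-0.000250000 − (-0.0312500)) = 0.00258333.
Partial sum through k=1: 0.235083.
k=2: B_{4}/(4)! × [f^{(3)}(20) − f^{(3)}(4)] = −1/720 × (-7.50000e-06 − (-0.0234375)) = -3.25417e-05.
Partial sum through k=2: 0.235051.
k=3: B_{6}/(6)! × [f^{(5)}(20) − f^{(5)}(4)] = 1/30240 × (-5.62500e-07 − (-0.0439453)) = 1.45320e-06.
Partial sum through k=3: 0.235052.
k=4: B_{8}/(8)! × [f^{(7)}(20) − f^{(7)}(4)] = −1/1209600 × (-7.87500e-08 − (-0.153809)) = -1.27157e-07.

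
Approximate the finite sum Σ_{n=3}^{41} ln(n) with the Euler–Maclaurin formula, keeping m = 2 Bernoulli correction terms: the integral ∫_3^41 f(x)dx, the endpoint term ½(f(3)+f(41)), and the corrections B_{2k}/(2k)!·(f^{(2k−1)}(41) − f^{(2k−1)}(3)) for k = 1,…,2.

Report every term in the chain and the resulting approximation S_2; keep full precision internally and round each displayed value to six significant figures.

Integral: ∫_3^41 ln(x) dx = 110.961.
½[f(3) + f(41)] = ½[1.09861 + 3.71357] = 2.40609.
Running total after boundary: 113.367.
Correction k=1: B_{2}/2! · (f^{(1)}(41) − f^{(1)}(3)) = 1/12 · (0.0243902 − 0.333333) = -0.0257453.
After k=1: 113.341.
Correction k=2: B_{4}/4! · (f^{(3)}(41) − f^{(3)}(3)) = −1/720 · (2.90187e-05 − 0.0740741) = 0.000102840.

S_2 ≈ 113.341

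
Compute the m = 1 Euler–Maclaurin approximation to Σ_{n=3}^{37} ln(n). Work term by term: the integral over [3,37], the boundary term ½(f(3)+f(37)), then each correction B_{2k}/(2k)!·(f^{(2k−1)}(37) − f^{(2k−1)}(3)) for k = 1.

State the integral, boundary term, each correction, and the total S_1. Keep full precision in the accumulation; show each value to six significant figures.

S_1 ≈ 98.6374

The integral term ∫_3^37 ln(x) dx = 96.3081.
Boundary: ½(f(3) + f(37)) = ½(1.09861 + 3.61092) = 2.35477.
So far: 98.6629.
Correction k=1: B_{2}/2! · (f^{(1)}(37) − f^{(1)}(3)) = 1/12 · (0.0270270 − 0.333333) = -0.0255255.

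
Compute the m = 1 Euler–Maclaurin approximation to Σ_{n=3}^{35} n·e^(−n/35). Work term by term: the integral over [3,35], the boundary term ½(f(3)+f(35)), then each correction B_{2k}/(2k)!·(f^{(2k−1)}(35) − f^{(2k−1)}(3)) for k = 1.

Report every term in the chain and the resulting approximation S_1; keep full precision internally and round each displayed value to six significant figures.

S_1 ≈ 327.189

∫_3^35 x·e^(−x/35) dx evaluates to 319.444.
½[f(3) + f(35)] = ½[2.75357 + 12.8758] = 7.81467.
So far: 327.259.
Correction k=1: B_{2}/2! · (f^{(1)}(35) − f^{(1)}(3)) = 1/12 · (0.00000 − 0.839183) = -0.0699319.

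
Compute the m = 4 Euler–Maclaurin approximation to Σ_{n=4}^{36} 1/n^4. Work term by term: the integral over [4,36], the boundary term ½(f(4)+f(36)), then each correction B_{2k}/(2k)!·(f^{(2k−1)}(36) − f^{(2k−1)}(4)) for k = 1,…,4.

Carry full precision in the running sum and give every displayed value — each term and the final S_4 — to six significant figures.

Integral: ∫_4^36 1/x^4 dx = 0.00520119.
Endpoint term: (f(4) + f(36))/2 = (0.00390625 + 5.95374e-07)/2 = 0.00195342.
Integral + boundary = 0.00715461.
k=1: B_{2}/(2)! × [f^{(1)}(36) − f^{(1)}(4)] = 1/12 × (-6.61527e-08 − (-0.00390625)) = 0.000325515.
Partial sum through k=1: 0.00748013.
k=2: B_{4}/(4)! × [f^{(3)}(36) − f^{(3)}(4)] = −1/720 × (-1.53131e-09 − (-0.00732422)) = -1.01725e-05.
Partial sum through k=2: 0.00746995.
k=3: B_{6}/(6)! × [f^{(5)}(36) − f^{(5)}(4)] = 1/30240 × (-6.61678e-11 − (-0.0256348)) = 8.47711e-07.
Partial sum through k=3: 0.00747080.
k=4: B_{8}/(8)! × [f^{(7)}(36) − f^{(7)}(4)] = −1/1209600 × (-4.59499e-12 − (-0.144196)) = -1.19209e-07.

S_4 ≈ 0.00747068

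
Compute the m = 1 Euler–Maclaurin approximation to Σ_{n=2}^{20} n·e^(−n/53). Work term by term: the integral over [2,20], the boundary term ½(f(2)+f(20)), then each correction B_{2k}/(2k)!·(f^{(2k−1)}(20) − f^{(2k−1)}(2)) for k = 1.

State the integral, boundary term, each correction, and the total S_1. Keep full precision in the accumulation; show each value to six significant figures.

S_1 ≈ 161.970

∫_2^20 x·e^(−x/53) dx evaluates to 154.192.
Boundary: ½(f(2) + f(20)) = ½(1.92593 + 13.7134) = 7.81967.
Running total after boundary: 162.011.
Order-1 term: 1/12 · (0.426927 − 0.926629) = -0.0416418.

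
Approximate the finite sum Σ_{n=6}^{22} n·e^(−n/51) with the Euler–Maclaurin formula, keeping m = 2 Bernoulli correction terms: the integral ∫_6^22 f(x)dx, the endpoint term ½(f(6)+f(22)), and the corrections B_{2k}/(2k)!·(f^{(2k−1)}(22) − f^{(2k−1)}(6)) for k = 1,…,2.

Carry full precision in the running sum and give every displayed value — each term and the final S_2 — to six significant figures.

S_2 ≈ 175.606

∫_6^22 x·e^(−x/51) dx evaluates to 165.828.
Endpoint term: (f(6) + f(22))/2 = (5.33406 + 14.2916)/2 = 9.81281.
Integral + boundary = 175.641.
Order-1 term: 1/12 · (0.369390 − 0.784420) = -0.0345859.
Running total after k=1: 175.606.
Order-2 term: −1/720 · (0.000641532 − 0.000985175) = 4.77282e-07.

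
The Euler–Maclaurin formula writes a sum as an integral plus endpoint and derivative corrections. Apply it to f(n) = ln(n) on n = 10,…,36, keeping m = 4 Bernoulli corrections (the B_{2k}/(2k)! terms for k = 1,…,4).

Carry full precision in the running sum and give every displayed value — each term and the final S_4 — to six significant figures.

Integral: ∫_10^36 ln(x) dx = 79.9808.
½[f(10) + f(36)] = ½[2.30259 + 3.58352] = 2.94305.
Running total after boundary: 82.9239.
k=1: B_{2}/(2)! × [f^{(1)}(36) − f^{(1)}(10)] = 1/12 × (0.0277778 − 0.100000) = -0.00601852.
Running total after k=1: 82.9179.
k=2: B_{4}/(4)! × [f^{(3)}(36) − f^{(3)}(10)] = −1/720 × (4.28669e-05 − 0.00200000) = 2.71824e-06.
Running total after k=2: 82.9179.
k=3: B_{6}/(6)! × [f^{(5)}(36) − f^{(5)}(10)] = 1/30240 × (3.96916e-07 − 0.000240000) = -7.92338e-09.
Running total after k=3: 82.9179.
k=4: B_{8}/(8)! × [f^{(7)}(36) − f^{(7)}(10)] = −1/1209600 × (9.18787e-09 − 7.20000e-05) = 5.95162e-11.

S_4 ≈ 82.9179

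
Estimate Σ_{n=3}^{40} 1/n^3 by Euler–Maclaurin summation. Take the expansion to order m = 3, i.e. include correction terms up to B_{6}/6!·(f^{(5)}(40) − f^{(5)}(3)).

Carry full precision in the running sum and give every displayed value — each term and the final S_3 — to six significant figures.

∫_3^40 1/x^3 dx evaluates to 0.0552431.
Endpoint term: (f(3) + f(40))/2 = (0.0370370 + 1.56250e-05)/2 = 0.0185263.
So far: 0.0737694.
Order-1 term: 1/12 · (-1.17187e-06 − (-0.0370370)) = 0.00308632.
After k=1: 0.0768557.
Order-2 term: −1/720 · (-1.46484e-08 − (-0.0823045)) = -0.000114312.
After k=2: 0.0767414.
Order-3 term: 1/30240 · (-3.84521e-10 − (-0.384088)) = 1.27013e-05.

S_3 ≈ 0.0767541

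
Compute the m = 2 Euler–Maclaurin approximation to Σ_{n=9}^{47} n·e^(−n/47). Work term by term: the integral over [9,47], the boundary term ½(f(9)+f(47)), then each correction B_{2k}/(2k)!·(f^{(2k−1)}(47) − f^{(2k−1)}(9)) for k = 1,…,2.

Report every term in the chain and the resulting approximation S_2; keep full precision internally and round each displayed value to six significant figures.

S_2 ≈ 560.331

∫_9^47 x·e^(−x/47) dx evaluates to 548.026.
Endpoint term: (f(9) + f(47))/2 = (7.43156 + 17.2903)/2 = 12.3609.
So far: 560.387.
Order-1 term: 1/12 · (0.00000 − 0.667610) = -0.0556342.
Running total after k=1: 560.331.
Order-2 term: −1/720 · (0.000333073 − 0.00104983) = 9.95491e-07.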